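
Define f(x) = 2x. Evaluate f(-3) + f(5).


f(-3) = -6
f(5) = 10
Sum = 4

4


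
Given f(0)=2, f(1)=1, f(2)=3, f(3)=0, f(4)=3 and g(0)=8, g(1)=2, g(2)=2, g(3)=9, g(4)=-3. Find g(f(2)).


f(2) = 3
g(3) = 9

9


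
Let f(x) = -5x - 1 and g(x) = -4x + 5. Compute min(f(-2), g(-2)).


f(-2) = 9
g(-2) = 13
min = 9

9


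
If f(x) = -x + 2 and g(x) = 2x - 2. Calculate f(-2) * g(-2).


f(-2) = 4
g(-2) = -6
Product = -24

-24


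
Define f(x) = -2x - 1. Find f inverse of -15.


Solve -2x - 1 = -15
x = (-15 + 1) / (-2) = 7

7


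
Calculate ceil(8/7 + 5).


7


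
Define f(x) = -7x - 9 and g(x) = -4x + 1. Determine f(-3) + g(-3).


f(-3) = 12
g(-3) = 13
Sum = 25

25


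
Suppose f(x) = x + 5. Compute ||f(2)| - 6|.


f(2) = 7
|7| = 7
|7 - 6| = 1

1


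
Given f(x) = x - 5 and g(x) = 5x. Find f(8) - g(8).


f(8) = 3
g(8) = 40
Difference = -37

-37


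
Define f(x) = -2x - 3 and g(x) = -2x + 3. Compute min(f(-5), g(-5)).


f(-5) = 7
g(-5) = 13
min = 7

7


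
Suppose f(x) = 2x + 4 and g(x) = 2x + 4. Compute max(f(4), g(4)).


f(4) = 12
g(4) = 12
max = 12

12


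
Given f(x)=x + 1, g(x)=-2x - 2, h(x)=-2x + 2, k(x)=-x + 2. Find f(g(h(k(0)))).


3


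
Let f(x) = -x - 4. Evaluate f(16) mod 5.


f(16) = -20
-20 mod 5 = 0

0


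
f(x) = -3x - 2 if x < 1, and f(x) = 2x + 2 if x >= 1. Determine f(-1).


-1 satisfies x < 1
f(-1) = 1

1


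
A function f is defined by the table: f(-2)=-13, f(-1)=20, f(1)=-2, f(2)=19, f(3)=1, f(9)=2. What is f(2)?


Reading from the table at x = 2

19


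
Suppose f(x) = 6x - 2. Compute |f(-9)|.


f(-9) = -56
|-56| = 56

56


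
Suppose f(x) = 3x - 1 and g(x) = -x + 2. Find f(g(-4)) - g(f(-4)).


f(g(-4)) = 17
g(f(-4)) = 15
Difference = 2

2


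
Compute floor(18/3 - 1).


18/3 = 6
6 - 1 = 5
floor(5) = 5

5


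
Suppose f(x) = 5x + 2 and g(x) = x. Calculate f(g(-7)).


g(-7) = -7
f(-7) = -33

-33


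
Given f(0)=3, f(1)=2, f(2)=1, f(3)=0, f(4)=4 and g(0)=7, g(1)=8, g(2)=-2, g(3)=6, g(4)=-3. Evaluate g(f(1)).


f(1) = 2
g(2) = -2

-2


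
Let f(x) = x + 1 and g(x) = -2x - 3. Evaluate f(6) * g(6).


-105


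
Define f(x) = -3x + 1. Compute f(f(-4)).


f(-4) = 13
f(13) = -38

-38


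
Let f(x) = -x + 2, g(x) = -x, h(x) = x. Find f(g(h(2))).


h(2) = 2
g(2) = -2
f(-2) = 4

4


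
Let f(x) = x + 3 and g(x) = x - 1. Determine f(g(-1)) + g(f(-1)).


f(g(-1)) = 1
g(f(-1)) = 1
Sum = 2

2


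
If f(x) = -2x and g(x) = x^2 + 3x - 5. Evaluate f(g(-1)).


g(-1) = -7
f(-7) = 14

14


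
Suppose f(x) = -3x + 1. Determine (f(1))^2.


f(1) = -2
(-2)^2 = 4

4


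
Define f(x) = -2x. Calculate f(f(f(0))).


0


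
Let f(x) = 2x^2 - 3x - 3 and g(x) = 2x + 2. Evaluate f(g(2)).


g(2) = 6
f(6) = 2*(6)^2 - 3*(6) - 3 = 51

51


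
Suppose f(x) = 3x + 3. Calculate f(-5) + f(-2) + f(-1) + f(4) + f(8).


f(-5) = -12
f(-2) = -3
f(-1) = 0
f(4) = 15
f(8) = 27
Sum = 27

27


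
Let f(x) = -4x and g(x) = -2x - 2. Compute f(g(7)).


g(7) = -16
f(-16) = 64

64


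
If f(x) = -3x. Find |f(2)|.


f(2) = -6
|-6| = 6

6


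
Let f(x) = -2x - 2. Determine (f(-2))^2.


f(-2) = 2
(2)^2 = 4

4


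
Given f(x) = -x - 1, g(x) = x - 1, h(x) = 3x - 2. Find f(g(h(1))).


h(1) = 1
g(1) = 0
f(0) = -1

-1


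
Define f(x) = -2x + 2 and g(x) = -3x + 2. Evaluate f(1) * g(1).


0


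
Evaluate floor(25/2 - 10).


25/2 = 12.5
12.5 - 10 = 2.5
floor(2.5) = 2

2


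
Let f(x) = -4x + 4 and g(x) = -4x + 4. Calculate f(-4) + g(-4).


f(-4) = 20
g(-4) = 20
Sum = 40

40


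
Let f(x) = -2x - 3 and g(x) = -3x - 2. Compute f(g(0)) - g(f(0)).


f(g(0)) = 1
g(f(0)) = 7
Difference = -6

-6


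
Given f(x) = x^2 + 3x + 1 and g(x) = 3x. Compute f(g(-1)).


g(-1) = -3
f(-3) = 1*(-3)^2 + 3*(-3) + 1 = 1

1


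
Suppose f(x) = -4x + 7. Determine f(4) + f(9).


-38


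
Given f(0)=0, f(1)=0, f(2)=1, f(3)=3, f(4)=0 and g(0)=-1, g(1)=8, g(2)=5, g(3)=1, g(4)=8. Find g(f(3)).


1


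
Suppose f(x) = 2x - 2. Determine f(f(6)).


f(6) = 10
f(10) = 18

18


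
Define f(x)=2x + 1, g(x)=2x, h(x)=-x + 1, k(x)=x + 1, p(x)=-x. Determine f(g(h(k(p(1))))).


p(1) = -1
k(-1) = 0
h(0) = 1
g(1) = 2
f(2) = 5

5


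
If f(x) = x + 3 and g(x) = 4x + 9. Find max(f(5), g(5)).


f(5) = 8
g(5) = 29
max = 29

29


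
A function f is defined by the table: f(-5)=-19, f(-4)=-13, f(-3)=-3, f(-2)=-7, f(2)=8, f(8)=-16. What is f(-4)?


Reading from the table at x = -4

-13


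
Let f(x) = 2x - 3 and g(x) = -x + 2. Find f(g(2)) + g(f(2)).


-2


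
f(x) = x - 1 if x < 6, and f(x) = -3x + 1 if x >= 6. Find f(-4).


-4 satisfies x < 6
f(-4) = -5

-5


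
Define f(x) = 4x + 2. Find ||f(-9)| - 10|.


f(-9) = -34
|-34| = 34
|34 - 10| = 24

24


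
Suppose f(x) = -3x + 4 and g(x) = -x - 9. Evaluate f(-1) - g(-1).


f(-1) = 7
g(-1) = -8
Difference = 15

15


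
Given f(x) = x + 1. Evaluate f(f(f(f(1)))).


f(1) = 2
f(2) = 3
f(3) = 4
f(4) = 5

5


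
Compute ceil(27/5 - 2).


4


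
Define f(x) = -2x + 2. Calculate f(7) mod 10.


f(7) = -12
-12 mod 10 = 8

8


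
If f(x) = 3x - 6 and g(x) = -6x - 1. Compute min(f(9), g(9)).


f(9) = 21
g(9) = -55
min = -55

-55


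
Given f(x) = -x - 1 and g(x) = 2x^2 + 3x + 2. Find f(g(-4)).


g(-4) = 22
f(22) = -23

-23


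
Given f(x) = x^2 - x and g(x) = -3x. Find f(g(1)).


g(1) = -3
f(-3) = 1*(-3)^2 - 1*(-3) = 12

12


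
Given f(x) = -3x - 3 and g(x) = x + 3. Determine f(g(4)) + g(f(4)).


f(g(4)) = -24
g(f(4)) = -12
Sum = -36

-36


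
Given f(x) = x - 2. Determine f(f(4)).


0


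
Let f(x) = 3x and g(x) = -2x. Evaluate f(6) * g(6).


f(6) = 18
g(6) = -12
Product = -216

-216


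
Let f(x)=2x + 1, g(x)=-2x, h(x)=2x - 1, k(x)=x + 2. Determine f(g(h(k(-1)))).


-3


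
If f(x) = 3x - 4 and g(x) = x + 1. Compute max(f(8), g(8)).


20


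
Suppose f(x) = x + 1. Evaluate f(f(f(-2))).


f(-2) = -1
f(-1) = 0
f(0) = 1

1


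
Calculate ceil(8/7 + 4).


8/7 = 1.1429
1.1429 + 4 = 5.1429
ceil(5.1429) = 6

6


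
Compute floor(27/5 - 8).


27/5 = 5.4
5.4 - 8 = -2.6
floor(-2.6) = -3

-3


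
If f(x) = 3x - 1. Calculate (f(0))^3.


f(0) = -1
(-1)^3 = -1

-1


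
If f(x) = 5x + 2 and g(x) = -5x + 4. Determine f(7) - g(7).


f(7) = 37
g(7) = -31
Difference = 68

68


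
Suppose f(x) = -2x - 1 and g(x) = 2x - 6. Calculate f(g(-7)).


39


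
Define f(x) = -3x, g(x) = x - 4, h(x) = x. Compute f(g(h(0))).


h(0) = 0
g(0) = -4
f(-4) = 12

12


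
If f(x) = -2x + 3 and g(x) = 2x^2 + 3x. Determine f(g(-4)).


g(-4) = 20
f(20) = -37

-37


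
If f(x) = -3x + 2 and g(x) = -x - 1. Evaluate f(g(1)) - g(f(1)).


f(g(1)) = 8
g(f(1)) = 0
Difference = 8

8


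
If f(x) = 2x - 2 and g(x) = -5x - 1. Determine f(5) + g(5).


f(5) = 8
g(5) = -26
Sum = -18

-18


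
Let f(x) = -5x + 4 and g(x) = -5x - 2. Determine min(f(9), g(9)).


f(9) = -41
g(9) = -47
min = -47

-47


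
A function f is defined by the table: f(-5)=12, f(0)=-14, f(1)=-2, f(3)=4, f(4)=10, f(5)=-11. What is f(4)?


10


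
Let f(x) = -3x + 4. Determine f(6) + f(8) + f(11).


f(6) = -14
f(8) = -20
f(11) = -29
Sum = -63

-63


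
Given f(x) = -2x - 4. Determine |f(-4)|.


f(-4) = 4
|4| = 4

4


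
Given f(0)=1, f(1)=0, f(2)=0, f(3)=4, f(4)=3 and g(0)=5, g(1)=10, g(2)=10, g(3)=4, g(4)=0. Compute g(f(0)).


f(0) = 1
g(1) = 10

10


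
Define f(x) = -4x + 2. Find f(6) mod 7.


6


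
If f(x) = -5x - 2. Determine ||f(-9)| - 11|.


f(-9) = 43
|43| = 43
|43 - 11| = 32

32


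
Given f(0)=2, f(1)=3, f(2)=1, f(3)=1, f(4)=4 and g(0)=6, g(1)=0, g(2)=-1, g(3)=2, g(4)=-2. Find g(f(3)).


f(3) = 1
g(1) = 0

0


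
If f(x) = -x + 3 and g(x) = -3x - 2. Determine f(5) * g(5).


34


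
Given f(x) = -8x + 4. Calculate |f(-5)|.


f(-5) = 44
|44| = 44

44


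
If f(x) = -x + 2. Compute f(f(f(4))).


f(4) = -2
f(-2) = 4
f(4) = -2

-2


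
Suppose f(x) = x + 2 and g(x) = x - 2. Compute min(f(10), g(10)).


f(10) = 12
g(10) = 8
min = 8

8


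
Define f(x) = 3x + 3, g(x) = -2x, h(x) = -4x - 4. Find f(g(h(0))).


h(0) = -4
g(-4) = 8
f(8) = 27

27


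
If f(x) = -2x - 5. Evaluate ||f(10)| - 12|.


f(10) = -25
|-25| = 25
|25 - 12| = 13

13


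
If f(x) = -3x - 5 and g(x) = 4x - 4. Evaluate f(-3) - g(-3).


f(-3) = 4
g(-3) = -16
Difference = 20

20


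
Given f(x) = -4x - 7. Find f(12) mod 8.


f(12) = -55
-55 mod 8 = 1

1


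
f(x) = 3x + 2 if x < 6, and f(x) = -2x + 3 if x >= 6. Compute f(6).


6 satisfies x >= 6
f(6) = -9

-9


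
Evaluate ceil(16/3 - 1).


5


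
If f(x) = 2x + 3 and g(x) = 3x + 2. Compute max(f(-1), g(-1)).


f(-1) = 1
g(-1) = -1
max = 1

1


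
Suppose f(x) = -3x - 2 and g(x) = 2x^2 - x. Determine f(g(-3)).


g(-3) = 21
f(21) = -65

-65


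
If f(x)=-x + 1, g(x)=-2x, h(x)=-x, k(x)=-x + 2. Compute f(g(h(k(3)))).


k(3) = -1
h(-1) = 1
g(1) = -2
f(-2) = 3

3


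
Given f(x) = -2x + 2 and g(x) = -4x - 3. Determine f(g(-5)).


g(-5) = 17
f(17) = -32

-32


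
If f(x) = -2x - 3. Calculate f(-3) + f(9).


-18


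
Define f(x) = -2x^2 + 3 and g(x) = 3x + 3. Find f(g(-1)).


g(-1) = 0
f(0) = (-2)*(0)^2 + 3 = 3

3


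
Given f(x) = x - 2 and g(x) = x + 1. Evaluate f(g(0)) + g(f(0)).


-2


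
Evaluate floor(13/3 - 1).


13/3 = 4.3333
4.3333 - 1 = 3.3333
floor(3.3333) = 3

3


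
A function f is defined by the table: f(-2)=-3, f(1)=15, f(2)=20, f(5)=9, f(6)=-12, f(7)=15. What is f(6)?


Reading from the table at x = 6

-12


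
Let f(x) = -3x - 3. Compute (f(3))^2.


f(3) = -12
(-12)^2 = 144

144


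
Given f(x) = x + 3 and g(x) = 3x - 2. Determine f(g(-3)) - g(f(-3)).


-6


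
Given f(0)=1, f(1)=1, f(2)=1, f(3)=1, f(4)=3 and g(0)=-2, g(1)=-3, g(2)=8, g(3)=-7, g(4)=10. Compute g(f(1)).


f(1) = 1
g(1) = -3

-3


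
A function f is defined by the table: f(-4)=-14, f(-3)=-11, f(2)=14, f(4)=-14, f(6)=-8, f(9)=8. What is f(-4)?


Reading from the table at x = -4

-14


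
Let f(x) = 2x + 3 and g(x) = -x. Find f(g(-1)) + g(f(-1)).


4


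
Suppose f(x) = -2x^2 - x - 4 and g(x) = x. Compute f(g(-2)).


g(-2) = -2
f(-2) = (-2)*(-2)^2 - 1*(-2) - 4 = -10

-10


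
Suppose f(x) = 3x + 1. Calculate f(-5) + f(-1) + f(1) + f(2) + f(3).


f(-5) = -14
f(-1) = -2
f(1) = 4
f(2) = 7
f(3) = 10
Sum = 5

5


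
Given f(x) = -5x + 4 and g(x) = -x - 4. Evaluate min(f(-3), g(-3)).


-1


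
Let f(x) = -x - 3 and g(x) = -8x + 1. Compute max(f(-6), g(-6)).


f(-6) = 3
g(-6) = 49
max = 49

49


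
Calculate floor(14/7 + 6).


14/7 = 2
2 + 6 = 8
floor(8) = 8

8


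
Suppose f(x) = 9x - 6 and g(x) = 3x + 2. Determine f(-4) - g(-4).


f(-4) = -42
g(-4) = -10
Difference = -32

-32


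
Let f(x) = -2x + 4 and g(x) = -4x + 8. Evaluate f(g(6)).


g(6) = -16
f(-16) = 36

36


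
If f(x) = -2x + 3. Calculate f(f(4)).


f(4) = -5
f(-5) = 13

13


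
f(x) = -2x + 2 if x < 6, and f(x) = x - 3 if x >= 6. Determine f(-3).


-3 satisfies x < 6
f(-3) = 8

8


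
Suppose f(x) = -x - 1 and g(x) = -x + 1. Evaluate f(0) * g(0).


f(0) = -1
g(0) = 1
Product = -1

-1


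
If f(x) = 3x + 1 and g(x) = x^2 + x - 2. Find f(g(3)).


31


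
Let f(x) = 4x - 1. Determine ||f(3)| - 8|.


3


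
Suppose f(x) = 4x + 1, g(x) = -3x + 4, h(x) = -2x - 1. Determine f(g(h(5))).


h(5) = -11
g(-11) = 37
f(37) = 149

149


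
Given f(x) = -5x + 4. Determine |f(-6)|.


f(-6) = 34
|34| = 34

34


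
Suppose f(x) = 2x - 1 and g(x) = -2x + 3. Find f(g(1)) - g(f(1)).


0


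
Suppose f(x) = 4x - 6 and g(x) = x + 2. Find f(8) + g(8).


f(8) = 26
g(8) = 10
Sum = 36

36


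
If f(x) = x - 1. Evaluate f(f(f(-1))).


f(-1) = -2
f(-2) = -3
f(-3) = -4

-4


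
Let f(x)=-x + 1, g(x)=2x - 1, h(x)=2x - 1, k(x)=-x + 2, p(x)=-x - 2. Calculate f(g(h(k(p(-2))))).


p(-2) = 0
k(0) = 2
h(2) = 3
g(3) = 5
f(5) = -4

-4


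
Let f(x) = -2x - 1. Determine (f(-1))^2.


f(-1) = 1
(1)^2 = 1

1


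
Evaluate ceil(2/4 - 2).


2/4 = 0.5
0.5 - 2 = -1.5
ceil(-1.5) = -1

-1


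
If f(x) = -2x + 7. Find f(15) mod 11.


10


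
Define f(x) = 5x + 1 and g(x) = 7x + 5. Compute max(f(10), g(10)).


f(10) = 51
g(10) = 75
max = 75

75


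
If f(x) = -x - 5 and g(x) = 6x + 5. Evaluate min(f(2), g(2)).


f(2) = -7
g(2) = 17
min = -7

-7


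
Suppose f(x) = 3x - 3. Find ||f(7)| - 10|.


f(7) = 18
|18| = 18
|18 - 10| = 8

8


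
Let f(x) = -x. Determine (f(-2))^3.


f(-2) = 2
(2)^3 = 8

8


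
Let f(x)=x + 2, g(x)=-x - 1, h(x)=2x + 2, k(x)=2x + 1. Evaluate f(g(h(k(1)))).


k(1) = 3
h(3) = 8
g(8) = -9
f(-9) = -7

-7


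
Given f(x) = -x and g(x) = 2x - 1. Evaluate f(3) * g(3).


f(3) = -3
g(3) = 5
Product = -15

-15


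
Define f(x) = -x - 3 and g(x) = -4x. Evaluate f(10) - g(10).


f(10) = -13
g(10) = -40
Difference = 27

27


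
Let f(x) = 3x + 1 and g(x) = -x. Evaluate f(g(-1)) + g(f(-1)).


f(g(-1)) = 4
g(f(-1)) = 2
Sum = 6

6


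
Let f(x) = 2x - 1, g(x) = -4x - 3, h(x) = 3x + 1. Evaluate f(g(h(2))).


h(2) = 7
g(7) = -31
f(-31) = -63

-63


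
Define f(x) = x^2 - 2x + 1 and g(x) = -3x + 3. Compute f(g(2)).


16


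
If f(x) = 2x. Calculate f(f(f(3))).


f(3) = 6
f(6) = 12
f(12) = 24

24


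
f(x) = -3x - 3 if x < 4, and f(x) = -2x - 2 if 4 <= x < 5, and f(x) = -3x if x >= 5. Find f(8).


8 satisfies x >= 5
f(8) = -24

-24


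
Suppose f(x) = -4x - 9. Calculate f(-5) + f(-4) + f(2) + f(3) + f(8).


f(-5) = 11
f(-4) = 7
f(2) = -17
f(3) = -21
f(8) = -41
Sum = -61

-61


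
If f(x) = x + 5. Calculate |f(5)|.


f(5) = 10
|10| = 10

10


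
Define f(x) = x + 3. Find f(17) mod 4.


f(17) = 20
20 mod 4 = 0

0


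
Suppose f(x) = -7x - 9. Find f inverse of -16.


1


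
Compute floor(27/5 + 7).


27/5 = 5.4
5.4 + 7 = 12.4
floor(12.4) = 12

12


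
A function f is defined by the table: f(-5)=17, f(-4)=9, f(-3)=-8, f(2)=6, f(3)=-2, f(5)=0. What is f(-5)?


Reading from the table at x = -5

17


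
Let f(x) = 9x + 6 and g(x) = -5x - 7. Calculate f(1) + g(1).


f(1) = 15
g(1) = -12
Sum = 3

3


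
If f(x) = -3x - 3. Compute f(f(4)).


f(4) = -15
f(-15) = 42

42


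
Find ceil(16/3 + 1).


16/3 = 5.3333
5.3333 + 1 = 6.3333
ceil(6.3333) = 7

7


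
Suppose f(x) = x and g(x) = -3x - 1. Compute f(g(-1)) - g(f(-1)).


f(g(-1)) = 2
g(f(-1)) = 2
Difference = 0

0


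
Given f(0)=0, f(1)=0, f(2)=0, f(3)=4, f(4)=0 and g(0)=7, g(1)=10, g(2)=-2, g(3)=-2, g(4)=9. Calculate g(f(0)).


f(0) = 0
g(0) = 7

7


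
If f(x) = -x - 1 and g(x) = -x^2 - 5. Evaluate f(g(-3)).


g(-3) = -14
f(-14) = 13

13


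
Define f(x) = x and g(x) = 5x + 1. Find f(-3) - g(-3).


11


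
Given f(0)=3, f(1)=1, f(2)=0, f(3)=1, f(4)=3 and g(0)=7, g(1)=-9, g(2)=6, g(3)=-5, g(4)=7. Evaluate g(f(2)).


f(2) = 0
g(0) = 7

7


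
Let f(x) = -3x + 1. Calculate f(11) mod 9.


f(11) = -32
-32 mod 9 = 4

4


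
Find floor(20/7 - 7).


20/7 = 2.8571
2.8571 - 7 = -4.1429
floor(-4.1429) = -5

-5


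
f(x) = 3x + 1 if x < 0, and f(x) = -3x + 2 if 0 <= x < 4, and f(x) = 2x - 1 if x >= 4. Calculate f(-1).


-1 satisfies x < 0
f(-1) = -2

-2


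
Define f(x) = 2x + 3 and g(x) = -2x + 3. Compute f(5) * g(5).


f(5) = 13
g(5) = -7
Product = -91

-91


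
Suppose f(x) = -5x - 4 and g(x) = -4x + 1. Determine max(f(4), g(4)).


f(4) = -24
g(4) = -15
max = -15

-15


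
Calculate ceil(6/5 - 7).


6/5 = 1.2
1.2 - 7 = -5.8
ceil(-5.8) = -5

-5


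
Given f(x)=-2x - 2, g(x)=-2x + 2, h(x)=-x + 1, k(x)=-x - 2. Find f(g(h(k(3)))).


k(3) = -5
h(-5) = 6
g(6) = -10
f(-10) = 18

18


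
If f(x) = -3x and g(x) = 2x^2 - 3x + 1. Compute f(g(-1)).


-18


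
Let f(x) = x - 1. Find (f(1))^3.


f(1) = 0
(0)^3 = 0

0


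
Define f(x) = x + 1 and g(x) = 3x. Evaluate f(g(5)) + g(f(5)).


f(g(5)) = 16
g(f(5)) = 18
Sum = 34

34


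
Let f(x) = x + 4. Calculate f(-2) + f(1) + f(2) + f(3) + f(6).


f(-2) = 2
f(1) = 5
f(2) = 6
f(3) = 7
f(6) = 10
Sum = 30

30


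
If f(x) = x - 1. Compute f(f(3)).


f(3) = 2
f(2) = 1

1


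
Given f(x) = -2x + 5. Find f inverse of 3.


Solve -2x + 5 = 3
x = (3 - 5) / (-2) = 1

1


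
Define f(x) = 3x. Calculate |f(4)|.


12


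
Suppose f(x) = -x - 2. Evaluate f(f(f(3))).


f(3) = -5
f(-5) = 3
f(3) = -5

-5


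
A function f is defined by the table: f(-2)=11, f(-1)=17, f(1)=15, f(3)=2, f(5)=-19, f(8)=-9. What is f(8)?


-9


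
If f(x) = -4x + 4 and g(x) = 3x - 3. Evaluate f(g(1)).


4


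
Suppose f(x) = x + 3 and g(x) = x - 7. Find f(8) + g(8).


12


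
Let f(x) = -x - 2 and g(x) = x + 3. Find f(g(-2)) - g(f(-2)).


f(g(-2)) = -3
g(f(-2)) = 3
Difference = -6

-6


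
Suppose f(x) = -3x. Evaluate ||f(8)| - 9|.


15


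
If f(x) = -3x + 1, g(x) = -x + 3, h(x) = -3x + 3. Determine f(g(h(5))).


h(5) = -12
g(-12) = 15
f(15) = -44

-44


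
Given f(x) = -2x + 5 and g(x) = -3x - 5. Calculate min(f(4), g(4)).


-17


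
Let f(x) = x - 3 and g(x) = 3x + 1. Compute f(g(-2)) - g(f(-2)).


f(g(-2)) = -8
g(f(-2)) = -14
Difference = 6

6


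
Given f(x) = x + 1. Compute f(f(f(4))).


f(4) = 5
f(5) = 6
f(6) = 7

7


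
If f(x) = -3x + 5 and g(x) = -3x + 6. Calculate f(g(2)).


g(2) = 0
f(0) = 5

5


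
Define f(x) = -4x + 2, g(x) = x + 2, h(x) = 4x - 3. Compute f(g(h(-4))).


h(-4) = -19
g(-19) = -17
f(-17) = 70

70


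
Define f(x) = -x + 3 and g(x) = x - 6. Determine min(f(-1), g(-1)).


f(-1) = 4
g(-1) = -7
min = -7

-7


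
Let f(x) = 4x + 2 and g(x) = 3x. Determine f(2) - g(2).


f(2) = 10
g(2) = 6
Difference = 4

4


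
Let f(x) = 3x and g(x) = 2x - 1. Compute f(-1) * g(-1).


9


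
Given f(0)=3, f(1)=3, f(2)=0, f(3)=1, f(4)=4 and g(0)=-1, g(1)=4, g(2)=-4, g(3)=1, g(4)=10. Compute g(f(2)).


-1


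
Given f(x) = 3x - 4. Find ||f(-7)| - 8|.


17


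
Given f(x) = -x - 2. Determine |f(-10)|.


f(-10) = 8
|8| = 8

8


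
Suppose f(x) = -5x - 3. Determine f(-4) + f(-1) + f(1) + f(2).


f(-4) = 17
f(-1) = 2
f(1) = -8
f(2) = -13
Sum = -2

-2


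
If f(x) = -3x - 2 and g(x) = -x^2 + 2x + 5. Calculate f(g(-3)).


g(-3) = -10
f(-10) = 28

28


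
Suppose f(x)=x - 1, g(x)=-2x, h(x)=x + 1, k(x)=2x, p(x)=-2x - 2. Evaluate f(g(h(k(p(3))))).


p(3) = -8
k(-8) = -16
h(-16) = -15
g(-15) = 30
f(30) = 29

29


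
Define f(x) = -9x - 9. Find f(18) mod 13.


f(18) = -171
-171 mod 13 = 11

11


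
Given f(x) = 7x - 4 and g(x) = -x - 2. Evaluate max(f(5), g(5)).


f(5) = 31
g(5) = -7
max = 31

31


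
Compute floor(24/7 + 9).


24/7 = 3.4286
3.4286 + 9 = 12.4286
floor(12.4286) = 12

12


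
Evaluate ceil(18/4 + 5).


10


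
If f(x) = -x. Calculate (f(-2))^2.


4


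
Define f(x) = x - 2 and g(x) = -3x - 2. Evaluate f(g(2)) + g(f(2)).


f(g(2)) = -10
g(f(2)) = -2
Sum = -12

-12


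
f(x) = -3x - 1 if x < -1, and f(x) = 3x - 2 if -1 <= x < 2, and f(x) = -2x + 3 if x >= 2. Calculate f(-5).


-5 satisfies x < -1
f(-5) = 14

14


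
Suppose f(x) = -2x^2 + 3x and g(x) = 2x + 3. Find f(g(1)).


g(1) = 5
f(5) = (-2)*(5)^2 + 3*(5) = -35

-35


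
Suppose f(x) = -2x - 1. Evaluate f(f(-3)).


-11


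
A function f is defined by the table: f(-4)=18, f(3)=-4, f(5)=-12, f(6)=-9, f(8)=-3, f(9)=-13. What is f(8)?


-3


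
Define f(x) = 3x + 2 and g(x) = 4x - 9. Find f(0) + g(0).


f(0) = 2
g(0) = -9
Sum = -7

-7


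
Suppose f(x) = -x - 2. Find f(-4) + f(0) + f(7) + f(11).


f(-4) = 2
f(0) = -2
f(7) = -9
f(11) = -13
Sum = -22

-22


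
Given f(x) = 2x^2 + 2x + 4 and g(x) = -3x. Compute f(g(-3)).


g(-3) = 9
f(9) = 2*(9)^2 + 2*(9) + 4 = 184

184


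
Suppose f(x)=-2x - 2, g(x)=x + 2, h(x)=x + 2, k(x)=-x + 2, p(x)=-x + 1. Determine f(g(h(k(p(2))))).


p(2) = -1
k(-1) = 3
h(3) = 5
g(5) = 7
f(7) = -16

-16


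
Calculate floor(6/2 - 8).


6/2 = 3
3 - 8 = -5
floor(-5) = -5

-5


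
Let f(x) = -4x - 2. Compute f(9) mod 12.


f(9) = -38
-38 mod 12 = 10

10


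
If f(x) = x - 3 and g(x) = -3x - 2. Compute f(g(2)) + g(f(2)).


f(g(2)) = -11
g(f(2)) = 1
Sum = -10

-10


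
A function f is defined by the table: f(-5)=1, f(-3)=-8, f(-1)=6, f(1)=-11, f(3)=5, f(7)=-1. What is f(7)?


Reading from the table at x = 7

-1


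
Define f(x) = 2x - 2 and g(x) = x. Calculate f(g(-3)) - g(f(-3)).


0


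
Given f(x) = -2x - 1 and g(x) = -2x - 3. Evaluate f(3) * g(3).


f(3) = -7
g(3) = -9
Product = 63

63


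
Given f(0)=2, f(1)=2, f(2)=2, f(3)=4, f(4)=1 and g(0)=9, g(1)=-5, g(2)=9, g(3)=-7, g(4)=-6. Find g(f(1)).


9


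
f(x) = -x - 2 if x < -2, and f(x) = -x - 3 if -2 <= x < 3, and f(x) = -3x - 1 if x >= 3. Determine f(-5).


-5 satisfies x < -2
f(-5) = 3

3


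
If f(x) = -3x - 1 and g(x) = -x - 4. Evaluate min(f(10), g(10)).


f(10) = -31
g(10) = -14
min = -31

-31


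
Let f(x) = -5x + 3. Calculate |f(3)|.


f(3) = -12
|-12| = 12

12


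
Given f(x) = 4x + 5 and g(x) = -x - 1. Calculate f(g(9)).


g(9) = -10
f(-10) = -35

-35


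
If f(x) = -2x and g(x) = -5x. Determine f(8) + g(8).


-56


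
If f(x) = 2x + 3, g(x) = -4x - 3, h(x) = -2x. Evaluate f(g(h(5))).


77


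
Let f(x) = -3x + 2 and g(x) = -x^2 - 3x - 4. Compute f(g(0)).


14


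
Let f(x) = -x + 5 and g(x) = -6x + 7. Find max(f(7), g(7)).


f(7) = -2
g(7) = -35
max = -2

-2


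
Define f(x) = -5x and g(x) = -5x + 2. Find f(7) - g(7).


f(7) = -35
g(7) = -33
Difference = -2

-2


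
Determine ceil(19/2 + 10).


19/2 = 9.5
9.5 + 10 = 19.5
ceil(19.5) = 20

20


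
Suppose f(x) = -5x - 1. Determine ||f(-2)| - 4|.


f(-2) = 9
|9| = 9
|9 - 4| = 5

5


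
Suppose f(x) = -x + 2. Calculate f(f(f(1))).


1


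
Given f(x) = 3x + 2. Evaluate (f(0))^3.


f(0) = 2
(2)^3 = 8

8


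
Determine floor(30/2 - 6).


30/2 = 15
15 - 6 = 9
floor(9) = 9

9


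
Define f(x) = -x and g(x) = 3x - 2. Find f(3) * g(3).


f(3) = -3
g(3) = 7
Product = -21

-21


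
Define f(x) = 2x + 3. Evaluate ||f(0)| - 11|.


8


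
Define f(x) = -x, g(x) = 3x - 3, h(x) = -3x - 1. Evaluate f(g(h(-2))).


h(-2) = 5
g(5) = 12
f(12) = -12

-12


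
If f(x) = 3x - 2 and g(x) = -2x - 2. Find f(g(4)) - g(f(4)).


f(g(4)) = -32
g(f(4)) = -22
Difference = -10

-10


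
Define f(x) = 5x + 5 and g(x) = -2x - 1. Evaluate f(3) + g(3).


13


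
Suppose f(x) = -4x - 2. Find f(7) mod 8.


2


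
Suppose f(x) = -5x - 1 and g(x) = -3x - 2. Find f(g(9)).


g(9) = -29
f(-29) = 144

144


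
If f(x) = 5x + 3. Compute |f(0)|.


3


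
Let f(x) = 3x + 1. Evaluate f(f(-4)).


f(-4) = -11
f(-11) = -32

-32


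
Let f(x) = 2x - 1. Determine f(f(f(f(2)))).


f(2) = 3
f(3) = 5
f(5) = 9
f(9) = 17

17


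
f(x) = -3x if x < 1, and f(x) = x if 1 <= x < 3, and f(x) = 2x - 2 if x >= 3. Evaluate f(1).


1 satisfies 1 <= x < 3
f(1) = 1

1


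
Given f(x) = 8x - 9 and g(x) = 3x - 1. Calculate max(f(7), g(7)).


f(7) = 47
g(7) = 20
max = 47

47


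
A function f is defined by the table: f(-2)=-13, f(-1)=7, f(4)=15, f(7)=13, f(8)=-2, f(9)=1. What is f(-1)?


Reading from the table at x = -1

7


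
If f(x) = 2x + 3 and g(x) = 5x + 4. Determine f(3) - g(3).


f(3) = 9
g(3) = 19
Difference = -10

-10


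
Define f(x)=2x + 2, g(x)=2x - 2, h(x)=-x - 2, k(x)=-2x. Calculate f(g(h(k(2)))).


k(2) = -4
h(-4) = 2
g(2) = 2
f(2) = 6

6


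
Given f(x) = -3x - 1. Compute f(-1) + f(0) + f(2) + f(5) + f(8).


-47


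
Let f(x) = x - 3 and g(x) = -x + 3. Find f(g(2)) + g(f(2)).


2


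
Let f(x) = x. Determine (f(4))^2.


f(4) = 4
(4)^2 = 16

16


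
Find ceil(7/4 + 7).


7/4 = 1.75
1.75 + 7 = 8.75
ceil(8.75) = 9

9


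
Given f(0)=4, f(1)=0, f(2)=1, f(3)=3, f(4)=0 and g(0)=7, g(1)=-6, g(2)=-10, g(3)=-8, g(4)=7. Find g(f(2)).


f(2) = 1
g(1) = -6

-6


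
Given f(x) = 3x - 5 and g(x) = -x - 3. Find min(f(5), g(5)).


f(5) = 10
g(5) = -8
min = -8

-8


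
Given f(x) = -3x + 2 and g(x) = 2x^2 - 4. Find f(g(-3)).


g(-3) = 14
f(14) = -40

-40


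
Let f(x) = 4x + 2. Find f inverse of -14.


Solve 4x + 2 = -14
x = (-14 - 2) / 4 = -4

-4


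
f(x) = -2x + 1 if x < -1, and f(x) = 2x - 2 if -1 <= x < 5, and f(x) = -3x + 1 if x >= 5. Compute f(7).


7 satisfies x >= 5
f(7) = -20

-20


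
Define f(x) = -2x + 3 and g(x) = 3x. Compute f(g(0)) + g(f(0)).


f(g(0)) = 3
g(f(0)) = 9
Sum = 12

12


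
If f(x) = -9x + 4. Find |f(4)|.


32


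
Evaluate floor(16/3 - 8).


16/3 = 5.3333
5.3333 - 8 = -2.6667
floor(-2.6667) = -3

-3


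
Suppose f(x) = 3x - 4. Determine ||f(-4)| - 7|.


f(-4) = -16
|-16| = 16
|16 - 7| = 9

9


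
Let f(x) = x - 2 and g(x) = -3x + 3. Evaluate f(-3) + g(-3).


f(-3) = -5
g(-3) = 12
Sum = 7

7


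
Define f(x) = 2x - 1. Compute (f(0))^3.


f(0) = -1
(-1)^3 = -1

-1


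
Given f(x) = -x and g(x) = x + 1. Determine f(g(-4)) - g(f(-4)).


f(g(-4)) = 3
g(f(-4)) = 5
Difference = -2

-2


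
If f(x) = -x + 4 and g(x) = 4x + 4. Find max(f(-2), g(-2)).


f(-2) = 6
g(-2) = -4
max = 6

6


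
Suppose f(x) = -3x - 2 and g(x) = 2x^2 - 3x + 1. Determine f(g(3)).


g(3) = 10
f(10) = -32

-32


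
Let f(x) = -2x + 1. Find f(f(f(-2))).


f(-2) = 5
f(5) = -9
f(-9) = 19

19


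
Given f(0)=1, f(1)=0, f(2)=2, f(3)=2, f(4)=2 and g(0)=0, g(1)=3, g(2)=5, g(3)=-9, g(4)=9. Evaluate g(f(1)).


f(1) = 0
g(0) = 0

0


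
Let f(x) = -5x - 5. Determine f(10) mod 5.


0


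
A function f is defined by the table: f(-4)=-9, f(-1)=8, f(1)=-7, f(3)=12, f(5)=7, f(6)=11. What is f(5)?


Reading from the table at x = 5

7


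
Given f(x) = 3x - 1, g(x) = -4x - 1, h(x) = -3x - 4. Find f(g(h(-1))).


h(-1) = -1
g(-1) = 3
f(3) = 8

8


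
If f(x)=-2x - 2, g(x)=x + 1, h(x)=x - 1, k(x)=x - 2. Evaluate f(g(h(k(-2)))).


k(-2) = -4
h(-4) = -5
g(-5) = -4
f(-4) = 6

6


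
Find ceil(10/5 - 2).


10/5 = 2
2 - 2 = 0
ceil(0) = 0

0


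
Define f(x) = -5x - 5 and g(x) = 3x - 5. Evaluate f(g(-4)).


g(-4) = -17
f(-17) = 80

80


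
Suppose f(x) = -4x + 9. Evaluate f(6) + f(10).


-46


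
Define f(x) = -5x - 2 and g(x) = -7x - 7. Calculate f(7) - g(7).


f(7) = -37
g(7) = -56
Difference = 19

19


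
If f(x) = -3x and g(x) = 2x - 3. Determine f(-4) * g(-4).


f(-4) = 12
g(-4) = -11
Product = -132

-132


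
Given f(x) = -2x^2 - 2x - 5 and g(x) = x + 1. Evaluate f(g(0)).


g(0) = 1
f(1) = (-2)*(1)^2 - 2*(1) - 5 = -9

-9


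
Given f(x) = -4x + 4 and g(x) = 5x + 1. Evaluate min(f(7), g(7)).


f(7) = -24
g(7) = 36
min = -24

-24


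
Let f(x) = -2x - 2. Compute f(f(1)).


6


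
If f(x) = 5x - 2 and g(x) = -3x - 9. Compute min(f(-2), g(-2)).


-12


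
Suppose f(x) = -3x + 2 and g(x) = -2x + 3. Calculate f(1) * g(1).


f(1) = -1
g(1) = 1
Product = -1

-1


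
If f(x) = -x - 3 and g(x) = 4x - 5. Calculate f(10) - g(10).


f(10) = -13
g(10) = 35
Difference = -48

-48


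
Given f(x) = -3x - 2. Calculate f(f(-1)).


-5


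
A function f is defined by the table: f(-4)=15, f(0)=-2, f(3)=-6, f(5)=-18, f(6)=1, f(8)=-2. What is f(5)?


Reading from the table at x = 5

-18


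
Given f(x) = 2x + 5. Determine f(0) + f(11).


f(0) = 5
f(11) = 27
Sum = 32

32


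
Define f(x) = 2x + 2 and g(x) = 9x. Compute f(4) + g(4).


f(4) = 10
g(4) = 36
Sum = 46

46


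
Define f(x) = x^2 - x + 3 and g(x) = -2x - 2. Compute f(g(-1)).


3


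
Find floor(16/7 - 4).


-2


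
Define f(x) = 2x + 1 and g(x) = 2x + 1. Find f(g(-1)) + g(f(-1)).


f(g(-1)) = -1
g(f(-1)) = -1
Sum = -2

-2


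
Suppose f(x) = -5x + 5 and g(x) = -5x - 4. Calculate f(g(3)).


g(3) = -19
f(-19) = 100

100


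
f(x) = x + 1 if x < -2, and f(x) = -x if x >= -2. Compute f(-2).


-2 satisfies x >= -2
f(-2) = 2

2


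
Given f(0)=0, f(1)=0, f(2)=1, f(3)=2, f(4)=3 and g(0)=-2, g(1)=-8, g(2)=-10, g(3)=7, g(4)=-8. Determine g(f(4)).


f(4) = 3
g(3) = 7

7


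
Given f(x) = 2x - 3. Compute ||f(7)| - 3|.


8


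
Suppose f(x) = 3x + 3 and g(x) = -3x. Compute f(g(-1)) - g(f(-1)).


f(g(-1)) = 12
g(f(-1)) = 0
Difference = 12

12


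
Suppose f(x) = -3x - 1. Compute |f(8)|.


25


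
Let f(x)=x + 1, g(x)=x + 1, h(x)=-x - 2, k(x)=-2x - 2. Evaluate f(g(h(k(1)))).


k(1) = -4
h(-4) = 2
g(2) = 3
f(3) = 4

4


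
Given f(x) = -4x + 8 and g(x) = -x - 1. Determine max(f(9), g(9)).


-10


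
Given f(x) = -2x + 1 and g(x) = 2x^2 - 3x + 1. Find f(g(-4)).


-89


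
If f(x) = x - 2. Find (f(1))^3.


f(1) = -1
(-1)^3 = -1

-1


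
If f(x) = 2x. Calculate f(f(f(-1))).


f(-1) = -2
f(-2) = -4
f(-4) = -8

-8


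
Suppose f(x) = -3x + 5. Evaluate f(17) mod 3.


f(17) = -46
-46 mod 3 = 2

2


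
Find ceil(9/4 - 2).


1


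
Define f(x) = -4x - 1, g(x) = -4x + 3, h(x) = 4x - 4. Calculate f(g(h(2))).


h(2) = 4
g(4) = -13
f(-13) = 51

51


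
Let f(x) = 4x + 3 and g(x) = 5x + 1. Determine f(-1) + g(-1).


f(-1) = -1
g(-1) = -4
Sum = -5

-5


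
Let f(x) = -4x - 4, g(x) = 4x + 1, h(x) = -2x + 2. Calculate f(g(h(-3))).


h(-3) = 8
g(8) = 33
f(33) = -136

-136


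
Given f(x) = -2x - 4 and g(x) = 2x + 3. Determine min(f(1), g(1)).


f(1) = -6
g(1) = 5
min = -6

-6


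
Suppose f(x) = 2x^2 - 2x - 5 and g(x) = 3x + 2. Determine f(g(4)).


g(4) = 14
f(14) = 2*(14)^2 - 2*(14) - 5 = 359

359


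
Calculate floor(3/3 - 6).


3/3 = 1
1 - 6 = -5
floor(-5) = -5

-5


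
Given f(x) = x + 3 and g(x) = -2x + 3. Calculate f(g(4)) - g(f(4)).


9


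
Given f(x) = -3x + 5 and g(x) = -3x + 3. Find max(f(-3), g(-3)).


f(-3) = 14
g(-3) = 12
max = 14

14


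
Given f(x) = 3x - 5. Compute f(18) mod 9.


4


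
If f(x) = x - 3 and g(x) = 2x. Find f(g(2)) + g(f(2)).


f(g(2)) = 1
g(f(2)) = -2
Sum = -1

-1


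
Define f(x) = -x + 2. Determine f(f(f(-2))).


f(-2) = 4
f(4) = -2
f(-2) = 4

4


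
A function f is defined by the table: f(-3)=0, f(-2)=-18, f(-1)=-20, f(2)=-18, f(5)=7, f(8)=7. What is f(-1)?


Reading from the table at x = -1

-20


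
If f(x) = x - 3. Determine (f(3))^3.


f(3) = 0
(0)^3 = 0

0


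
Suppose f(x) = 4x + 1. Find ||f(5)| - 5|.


f(5) = 21
|21| = 21
|21 - 5| = 16

16


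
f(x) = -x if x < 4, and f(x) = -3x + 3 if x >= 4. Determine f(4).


4 satisfies x >= 4
f(4) = -9

-9


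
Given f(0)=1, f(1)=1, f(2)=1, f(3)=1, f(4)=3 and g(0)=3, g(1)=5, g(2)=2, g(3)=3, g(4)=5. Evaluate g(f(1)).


5


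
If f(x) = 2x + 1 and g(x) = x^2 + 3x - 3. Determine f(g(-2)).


g(-2) = -5
f(-5) = -9

-9


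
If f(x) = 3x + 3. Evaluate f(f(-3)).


f(-3) = -6
f(-6) = -15

-15


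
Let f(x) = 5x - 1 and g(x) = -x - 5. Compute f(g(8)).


g(8) = -13
f(-13) = -66

-66


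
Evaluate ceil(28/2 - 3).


28/2 = 14
14 - 3 = 11
ceil(11) = 11

11


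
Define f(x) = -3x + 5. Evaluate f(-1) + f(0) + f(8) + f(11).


f(-1) = 8
f(0) = 5
f(8) = -19
f(11) = -28
Sum = -34

-34


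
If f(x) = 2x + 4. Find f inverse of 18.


7


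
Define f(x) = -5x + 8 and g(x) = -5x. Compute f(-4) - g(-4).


f(-4) = 28
g(-4) = 20
Difference = 8

8


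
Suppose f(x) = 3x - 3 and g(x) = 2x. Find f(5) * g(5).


f(5) = 12
g(5) = 10
Product = 120

120


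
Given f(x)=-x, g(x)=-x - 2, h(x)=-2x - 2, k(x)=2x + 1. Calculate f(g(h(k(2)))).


-10


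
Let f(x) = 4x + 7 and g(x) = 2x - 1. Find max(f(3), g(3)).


19


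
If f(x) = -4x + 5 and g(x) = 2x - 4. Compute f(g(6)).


g(6) = 8
f(8) = -27

-27


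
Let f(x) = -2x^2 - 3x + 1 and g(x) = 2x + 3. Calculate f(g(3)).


g(3) = 9
f(9) = (-2)*(9)^2 - 3*(9) + 1 = -188

-188


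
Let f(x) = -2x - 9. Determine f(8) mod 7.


3


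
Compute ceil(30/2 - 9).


6


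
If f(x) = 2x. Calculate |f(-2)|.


f(-2) = -4
|-4| = 4

4


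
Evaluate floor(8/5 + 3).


8/5 = 1.6
1.6 + 3 = 4.6
floor(4.6) = 4

4


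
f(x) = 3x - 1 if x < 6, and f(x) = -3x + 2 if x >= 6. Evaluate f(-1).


-1 satisfies x < 6
f(-1) = -4

-4


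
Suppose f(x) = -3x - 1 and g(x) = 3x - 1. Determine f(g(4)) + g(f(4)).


f(g(4)) = -34
g(f(4)) = -40
Sum = -74

-74


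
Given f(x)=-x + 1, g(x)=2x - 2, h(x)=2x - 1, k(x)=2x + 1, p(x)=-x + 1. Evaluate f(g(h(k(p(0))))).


p(0) = 1
k(1) = 3
h(3) = 5
g(5) = 8
f(8) = -7

-7


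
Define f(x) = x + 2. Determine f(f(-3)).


f(-3) = -1
f(-1) = 1

1


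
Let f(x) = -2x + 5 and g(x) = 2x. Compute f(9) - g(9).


f(9) = -13
g(9) = 18
Difference = -31

-31


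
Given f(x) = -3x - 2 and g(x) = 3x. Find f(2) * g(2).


f(2) = -8
g(2) = 6
Product = -48

-48


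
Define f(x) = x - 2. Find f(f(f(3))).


f(3) = 1
f(1) = -1
f(-1) = -3

-3


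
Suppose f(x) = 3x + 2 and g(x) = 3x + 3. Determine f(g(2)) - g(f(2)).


f(g(2)) = 29
g(f(2)) = 27
Difference = 2

2


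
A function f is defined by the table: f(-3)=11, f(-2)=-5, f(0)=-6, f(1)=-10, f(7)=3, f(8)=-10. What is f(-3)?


Reading from the table at x = -3

11


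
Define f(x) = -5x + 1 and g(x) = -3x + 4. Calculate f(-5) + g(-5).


f(-5) = 26
g(-5) = 19
Sum = 45

45


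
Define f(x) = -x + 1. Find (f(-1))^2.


f(-1) = 2
(2)^2 = 4

4


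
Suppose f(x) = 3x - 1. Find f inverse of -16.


Solve 3x - 1 = -16
x = (-16 + 1) / 3 = -5

-5


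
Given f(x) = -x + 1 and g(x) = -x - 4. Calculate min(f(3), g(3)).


-7


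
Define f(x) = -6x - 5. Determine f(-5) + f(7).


f(-5) = 25
f(7) = -47
Sum = -22

-22


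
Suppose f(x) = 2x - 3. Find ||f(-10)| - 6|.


f(-10) = -23
|-23| = 23
|23 - 6| = 17

17


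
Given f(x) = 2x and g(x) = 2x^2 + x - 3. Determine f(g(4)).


66


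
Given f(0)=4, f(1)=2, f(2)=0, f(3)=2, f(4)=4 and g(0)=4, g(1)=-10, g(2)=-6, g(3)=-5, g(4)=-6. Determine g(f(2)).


f(2) = 0
g(0) = 4

4


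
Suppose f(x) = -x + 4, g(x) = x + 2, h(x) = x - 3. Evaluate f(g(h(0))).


h(0) = -3
g(-3) = -1
f(-1) = 5

5


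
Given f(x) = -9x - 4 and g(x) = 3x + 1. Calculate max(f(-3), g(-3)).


23


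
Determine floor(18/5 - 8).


18/5 = 3.6
3.6 - 8 = -4.4
floor(-4.4) = -5

-5


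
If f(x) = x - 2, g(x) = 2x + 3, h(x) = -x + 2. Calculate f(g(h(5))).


h(5) = -3
g(-3) = -3
f(-3) = -5

-5


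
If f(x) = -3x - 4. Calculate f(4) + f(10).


-50


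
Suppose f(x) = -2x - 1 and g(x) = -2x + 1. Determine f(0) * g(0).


f(0) = -1
g(0) = 1
Product = -1

-1


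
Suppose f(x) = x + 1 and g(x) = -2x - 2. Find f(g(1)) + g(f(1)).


f(g(1)) = -3
g(f(1)) = -6
Sum = -9

-9


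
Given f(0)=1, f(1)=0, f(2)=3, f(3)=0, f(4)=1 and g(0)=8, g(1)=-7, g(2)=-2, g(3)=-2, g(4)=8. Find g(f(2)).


f(2) = 3
g(3) = -2

-2


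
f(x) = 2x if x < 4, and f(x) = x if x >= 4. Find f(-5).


-5 satisfies x < 4
f(-5) = -10

-10


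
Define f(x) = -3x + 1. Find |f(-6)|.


19


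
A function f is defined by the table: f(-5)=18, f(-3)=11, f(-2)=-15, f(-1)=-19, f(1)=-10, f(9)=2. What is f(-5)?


Reading from the table at x = -5

18


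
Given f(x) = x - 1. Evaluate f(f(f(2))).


f(2) = 1
f(1) = 0
f(0) = -1

-1


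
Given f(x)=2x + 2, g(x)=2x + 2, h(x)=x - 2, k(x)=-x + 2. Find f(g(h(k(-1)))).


k(-1) = 3
h(3) = 1
g(1) = 4
f(4) = 10

10


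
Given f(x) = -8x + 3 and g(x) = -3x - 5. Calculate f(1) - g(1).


f(1) = -5
g(1) = -8
Difference = 3

3


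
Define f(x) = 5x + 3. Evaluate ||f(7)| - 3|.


f(7) = 38
|38| = 38
|38 - 3| = 35

35


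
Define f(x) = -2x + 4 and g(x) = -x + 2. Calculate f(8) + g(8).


f(8) = -12
g(8) = -6
Sum = -18

-18


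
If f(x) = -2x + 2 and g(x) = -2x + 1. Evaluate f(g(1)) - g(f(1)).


3


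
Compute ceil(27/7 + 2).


27/7 = 3.8571
3.8571 + 2 = 5.8571
ceil(5.8571) = 6

6


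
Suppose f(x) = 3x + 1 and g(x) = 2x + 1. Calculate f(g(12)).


g(12) = 25
f(25) = 76

76


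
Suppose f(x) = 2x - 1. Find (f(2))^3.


f(2) = 3
(3)^3 = 27

27


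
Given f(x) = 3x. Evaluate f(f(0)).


f(0) = 0
f(0) = 0

0


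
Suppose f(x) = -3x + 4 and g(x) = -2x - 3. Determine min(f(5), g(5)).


-13


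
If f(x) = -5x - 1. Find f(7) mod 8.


4


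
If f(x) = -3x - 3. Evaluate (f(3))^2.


f(3) = -12
(-12)^2 = 144

144


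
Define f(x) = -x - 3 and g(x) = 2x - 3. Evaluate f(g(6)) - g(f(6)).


f(g(6)) = -12
g(f(6)) = -21
Difference = 9

9


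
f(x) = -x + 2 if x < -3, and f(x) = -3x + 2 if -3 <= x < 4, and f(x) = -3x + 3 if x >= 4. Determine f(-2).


-2 satisfies -3 <= x < 4
f(-2) = 8

8


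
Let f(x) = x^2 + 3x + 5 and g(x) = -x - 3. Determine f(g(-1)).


g(-1) = -2
f(-2) = 1*(-2)^2 + 3*(-2) + 5 = 3

3


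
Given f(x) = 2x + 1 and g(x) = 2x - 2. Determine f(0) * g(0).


f(0) = 1
g(0) = -2
Product = -2

-2


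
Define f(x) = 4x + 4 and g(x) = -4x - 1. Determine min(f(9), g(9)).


f(9) = 40
g(9) = -37
min = -37

-37


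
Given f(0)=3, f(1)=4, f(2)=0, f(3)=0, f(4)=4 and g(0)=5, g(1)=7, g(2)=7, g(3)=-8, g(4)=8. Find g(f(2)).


f(2) = 0
g(0) = 5

5


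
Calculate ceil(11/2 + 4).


11/2 = 5.5
5.5 + 4 = 9.5
ceil(9.5) = 10

10


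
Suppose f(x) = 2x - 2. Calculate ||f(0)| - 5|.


3


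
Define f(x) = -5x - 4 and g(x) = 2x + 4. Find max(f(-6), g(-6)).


f(-6) = 26
g(-6) = -8
max = 26

26


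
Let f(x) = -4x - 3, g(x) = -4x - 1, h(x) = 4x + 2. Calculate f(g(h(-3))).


-159


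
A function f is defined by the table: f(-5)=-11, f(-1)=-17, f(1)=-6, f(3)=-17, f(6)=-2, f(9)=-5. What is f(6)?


Reading from the table at x = 6

-2


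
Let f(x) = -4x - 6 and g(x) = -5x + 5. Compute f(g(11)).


194


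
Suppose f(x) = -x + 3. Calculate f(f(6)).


6


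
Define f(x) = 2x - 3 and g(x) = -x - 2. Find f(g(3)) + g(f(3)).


f(g(3)) = -13
g(f(3)) = -5
Sum = -18

-18


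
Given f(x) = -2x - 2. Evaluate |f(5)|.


f(5) = -12
|-12| = 12

12


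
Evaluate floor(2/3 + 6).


2/3 = 0.6667
0.6667 + 6 = 6.6667
floor(6.6667) = 6

6


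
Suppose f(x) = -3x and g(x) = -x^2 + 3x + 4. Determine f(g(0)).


g(0) = 4
f(4) = -12

-12


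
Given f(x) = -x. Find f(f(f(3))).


f(3) = -3
f(-3) = 3
f(3) = -3

-3


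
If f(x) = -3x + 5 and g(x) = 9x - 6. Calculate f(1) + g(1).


f(1) = 2
g(1) = 3
Sum = 5

5


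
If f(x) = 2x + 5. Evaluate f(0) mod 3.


f(0) = 5
5 mod 3 = 2

2
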